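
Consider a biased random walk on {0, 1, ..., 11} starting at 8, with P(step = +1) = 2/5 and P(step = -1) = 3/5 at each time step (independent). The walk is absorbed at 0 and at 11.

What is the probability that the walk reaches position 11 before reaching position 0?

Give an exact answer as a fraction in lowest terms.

Answer: 50440/175099

Derivation:
Biased walk: p = 2/5, q = 3/5, r = q/p = 3/2
Gambler's ruin: P(hit 11 before 0 | start at 8) = (1 - r^a)/(1 - r^N)
r^8 = 6561/256; r^11 = 177147/2048
P = (1 - 6561/256) / (1 - 177147/2048) = -6305/256 / -175099/2048 = 50440/175099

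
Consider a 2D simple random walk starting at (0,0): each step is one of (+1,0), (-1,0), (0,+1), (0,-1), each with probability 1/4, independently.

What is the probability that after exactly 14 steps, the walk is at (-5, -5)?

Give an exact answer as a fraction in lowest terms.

Answer: 39039/33554432

Derivation:
Let h be the number of horizontal steps (so 14-h are vertical). To end at (-5,-5) need (h-5)/2 right-steps and ((14-h)-5)/2 up-steps.
Sum over h with 5 ≤ h ≤ 9, h ≡ 1 (mod 2), 14-h ≡ 1 (mod 2):
h=5: C(14,5)·C(5,0)·C(9,2) = 2002·1·36 = 72072
h=7: C(14,7)·C(7,1)·C(7,1) = 3432·7·7 = 168168
h=9: C(14,9)·C(9,2)·C(5,0) = 2002·36·1 = 72072
Total favorable: 312312
Total paths: 4^14 = 268435456
P = 312312/268435456 = 39039/33554432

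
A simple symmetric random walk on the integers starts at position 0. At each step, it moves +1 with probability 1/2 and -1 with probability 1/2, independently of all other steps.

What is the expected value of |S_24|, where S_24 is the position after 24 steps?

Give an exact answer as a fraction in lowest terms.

Answer: 2028117/524288

Derivation:
S_24 takes values m ≡ 0 (mod 2) with |m| ≤ 24; P(S_24=m) = C(24,(24+m)/2)/2^24.
Total paths: 2^24 = 16777216
Distribution: P(S=-24)=1/16777216, P(S=-22)=24/16777216, P(S=-20)=276/16777216, P(S=-18)=2024/16777216, P(S=-16)=10626/16777216, P(S=-14)=42504/16777216, P(S=-12)=134596/16777216, P(S=-10)=346104/16777216, P(S=-8)=735471/16777216, P(S=-6)=1307504/16777216, P(S=-4)=1961256/16777216, P(S=-2)=2496144/16777216, P(S=0)=2704156/16777216, P(S=2)=2496144/16777216, P(S=4)=1961256/16777216, P(S=6)=1307504/16777216, P(S=8)=735471/16777216, P(S=10)=346104/16777216, P(S=12)=134596/16777216, P(S=14)=42504/16777216, P(S=16)=10626/16777216, P(S=18)=2024/16777216, P(S=20)=276/16777216, P(S=22)=24/16777216, P(S=24)=1/16777216
E[|S_24|] = Σ_m |m|·P(S_24=m) = 64899744/16777216 = 2028117/524288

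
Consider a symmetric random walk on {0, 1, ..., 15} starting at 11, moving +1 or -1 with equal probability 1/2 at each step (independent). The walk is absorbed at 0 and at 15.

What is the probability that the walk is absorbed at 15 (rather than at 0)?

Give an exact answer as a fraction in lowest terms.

Symmetric walk (p = 1/2): the harmonic-function argument gives P(hit 15 before 0 | start at 11) = a/N.
P = 11/15 = 11/15

Answer: 11/15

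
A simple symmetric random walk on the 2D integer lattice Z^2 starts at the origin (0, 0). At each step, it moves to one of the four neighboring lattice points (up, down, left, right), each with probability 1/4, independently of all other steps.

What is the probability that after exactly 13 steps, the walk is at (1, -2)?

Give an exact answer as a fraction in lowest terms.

Answer: 552123/16777216

Derivation:
Let h be the number of horizontal steps (so 13-h are vertical). To end at (1,-2) need (h+1)/2 right-steps and ((13-h)-2)/2 up-steps.
Sum over h with 1 ≤ h ≤ 11, h ≡ 1 (mod 2), 13-h ≡ 0 (mod 2):
h=1: C(13,1)·C(1,1)·C(12,5) = 13·1·792 = 10296
h=3: C(13,3)·C(3,2)·C(10,4) = 286·3·210 = 180180
h=5: C(13,5)·C(5,3)·C(8,3) = 1287·10·56 = 720720
h=7: C(13,7)·C(7,4)·C(6,2) = 1716·35·15 = 900900
h=9: C(13,9)·C(9,5)·C(4,1) = 715·126·4 = 360360
h=11: C(13,11)·C(11,6)·C(2,0) = 78·462·1 = 36036
Total favorable: 2208492
Total paths: 4^13 = 67108864
P = 2208492/67108864 = 552123/16777216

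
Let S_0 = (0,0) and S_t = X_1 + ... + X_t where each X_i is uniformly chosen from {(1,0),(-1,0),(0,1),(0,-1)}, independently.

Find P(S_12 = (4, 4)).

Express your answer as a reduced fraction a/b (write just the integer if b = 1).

Let h be the number of horizontal steps (so 12-h are vertical). To end at (4,4) need (h+4)/2 right-steps and ((12-h)+4)/2 up-steps.
Sum over h with 4 ≤ h ≤ 8, h ≡ 0 (mod 2), 12-h ≡ 0 (mod 2):
h=4: C(12,4)·C(4,4)·C(8,6) = 495·1·28 = 13860
h=6: C(12,6)·C(6,5)·C(6,5) = 924·6·6 = 33264
h=8: C(12,8)·C(8,6)·C(4,4) = 495·28·1 = 13860
Total favorable: 60984
Total paths: 4^12 = 16777216
P = 60984/16777216 = 7623/2097152

Answer: 7623/2097152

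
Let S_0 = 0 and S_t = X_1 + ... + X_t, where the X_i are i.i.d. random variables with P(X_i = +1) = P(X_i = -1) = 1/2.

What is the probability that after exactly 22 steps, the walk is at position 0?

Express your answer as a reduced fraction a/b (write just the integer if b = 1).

To return to 0 after 22 steps: need exactly 11 steps of +1 and 11 of -1.
Favorable paths: C(22,11) = 705432
Total paths: 2^22 = 4194304
P = 705432/4194304 = 88179/524288

Answer: 88179/524288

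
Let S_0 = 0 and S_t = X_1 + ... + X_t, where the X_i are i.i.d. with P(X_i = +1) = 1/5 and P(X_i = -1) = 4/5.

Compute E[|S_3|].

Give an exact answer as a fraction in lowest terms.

S_3 takes values m ≡ 1 (mod 2) with |m| ≤ 3; P(S_3=m) = C(3,(3+m)/2) · (1/5)^((3+m)/2) · (4/5)^((3-m)/2).
Distribution: P(S=-3)=64/125, P(S=-1)=48/125, P(S=1)=12/125, P(S=3)=1/125
E[|S_3|] = Σ_m |m|·P(S_3=m) = 51/25

Answer: 51/25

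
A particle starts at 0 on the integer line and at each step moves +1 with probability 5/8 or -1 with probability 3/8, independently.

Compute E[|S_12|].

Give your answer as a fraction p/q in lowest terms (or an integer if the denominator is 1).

Answer: 15770488737/4294967296

Derivation:
S_12 takes values m ≡ 0 (mod 2) with |m| ≤ 12; P(S_12=m) = C(12,(12+m)/2) · (5/8)^((12+m)/2) · (3/8)^((12-m)/2).
Distribution: P(S=-12)=531441/68719476736, P(S=-10)=2657205/17179869184, P(S=-8)=48715425/34359738368, P(S=-6)=135320625/17179869184, P(S=-4)=2029809375/68719476736, P(S=-2)=676603125/8589934592, P(S=0)=2631234375/17179869184, P(S=2)=1879453125/8589934592, P(S=4)=15662109375/68719476736, P(S=6)=2900390625/17179869184, P(S=8)=2900390625/34359738368, P(S=10)=439453125/17179869184, P(S=12)=244140625/68719476736
E[|S_12|] = Σ_m |m|·P(S_12=m) = 15770488737/4294967296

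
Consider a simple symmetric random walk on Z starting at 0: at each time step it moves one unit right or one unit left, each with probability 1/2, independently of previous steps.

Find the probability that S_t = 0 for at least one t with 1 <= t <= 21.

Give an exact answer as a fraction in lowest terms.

Count via complement. Let g(t,s) = #length-t paths at position s with S_1..S_t all ≠ 0.
g(t,s) = g(t-1,s-1) + g(t-1,s+1) for s ≠ 0; g(t,0) = 0.
t=0: g(0,0)=1
t=1: g(1,-1)=1 g(1,1)=1
t=2: g(2,-2)=1 g(2,2)=1
t=3: g(3,-3)=1 g(3,-1)=1 g(3,1)=1 g(3,3)=1
t=4: g(4,-4)=1 g(4,-2)=2 g(4,2)=2 g(4,4)=1
t=5: g(5,-5)=1 g(5,-3)=3 g(5,-1)=2 g(5,1)=2 g(5,3)=3 g(5,5)=1
t=6: g(6,-6)=1 g(6,-4)=4 g(6,-2)=5 g(6,2)=5 g(6,4)=4 g(6,6)=1
t=7: g(7,-7)=1 g(7,-5)=5 g(7,-3)=9 g(7,-1)=5 g(7,1)=5 g(7,3)=9 g(7,5)=5 g(7,7)=1
t=8: g(8,-8)=1 g(8,-6)=6 g(8,-4)=14 g(8,-2)=14 g(8,2)=14 g(8,4)=14 g(8,6)=6 g(8,8)=1
t=9: g(9,-9)=1 g(9,-7)=7 g(9,-5)=20 g(9,-3)=28 g(9,-1)=14 g(9,1)=14 g(9,3)=28 g(9,5)=20 g(9,7)=7 g(9,9)=1
t=10: g(10,-10)=1 g(10,-8)=8 g(10,-6)=27 g(10,-4)=48 g(10,-2)=42 g(10,2)=42 g(10,4)=48 g(10,6)=27 g(10,8)=8 g(10,10)=1
t=11: g(11,-11)=1 g(11,-9)=9 g(11,-7)=35 g(11,-5)=75 g(11,-3)=90 g(11,-1)=42 g(11,1)=42 g(11,3)=90 g(11,5)=75 g(11,7)=35 g(11,9)=9 g(11,11)=1
t=12: g(12,-12)=1 g(12,-10)=10 g(12,-8)=44 g(12,-6)=110 g(12,-4)=165 g(12,-2)=132 g(12,2)=132 g(12,4)=165 g(12,6)=110 g(12,8)=44 g(12,10)=10 g(12,12)=1
t=13: g(13,-13)=1 g(13,-11)=11 g(13,-9)=54 g(13,-7)=154 g(13,-5)=275 g(13,-3)=297 g(13,-1)=132 g(13,1)=132 g(13,3)=297 g(13,5)=275 g(13,7)=154 g(13,9)=54 g(13,11)=11 g(13,13)=1
t=14: g(14,-14)=1 g(14,-12)=12 g(14,-10)=65 g(14,-8)=208 g(14,-6)=429 g(14,-4)=572 g(14,-2)=429 g(14,2)=429 g(14,4)=572 g(14,6)=429 g(14,8)=208 g(14,10)=65 g(14,12)=12 g(14,14)=1
t=15: g(15,-15)=1 g(15,-13)=13 g(15,-11)=77 g(15,-9)=273 g(15,-7)=637 g(15,-5)=1001 g(15,-3)=1001 g(15,-1)=429 g(15,1)=429 g(15,3)=1001 g(15,5)=1001 g(15,7)=637 g(15,9)=273 g(15,11)=77 g(15,13)=13 g(15,15)=1
t=16: g(16,-16)=1 g(16,-14)=14 g(16,-12)=90 g(16,-10)=350 g(16,-8)=910 g(16,-6)=1638 g(16,-4)=2002 g(16,-2)=1430 g(16,2)=1430 g(16,4)=2002 g(16,6)=1638 g(16,8)=910 g(16,10)=350 g(16,12)=90 g(16,14)=14 g(16,16)=1
t=17: g(17,-17)=1 g(17,-15)=15 g(17,-13)=104 g(17,-11)=440 g(17,-9)=1260 g(17,-7)=2548 g(17,-5)=3640 g(17,-3)=3432 g(17,-1)=1430 g(17,1)=1430 g(17,3)=3432 g(17,5)=3640 g(17,7)=2548 g(17,9)=1260 g(17,11)=440 g(17,13)=104 g(17,15)=15 g(17,17)=1
t=18: g(18,-18)=1 g(18,-16)=16 g(18,-14)=119 g(18,-12)=544 g(18,-10)=1700 g(18,-8)=3808 g(18,-6)=6188 g(18,-4)=7072 g(18,-2)=4862 g(18,2)=4862 g(18,4)=7072 g(18,6)=6188 g(18,8)=3808 g(18,10)=1700 g(18,12)=544 g(18,14)=119 g(18,16)=16 g(18,18)=1
t=19: g(19,-19)=1 g(19,-17)=17 g(19,-15)=135 g(19,-13)=663 g(19,-11)=2244 g(19,-9)=5508 g(19,-7)=9996 g(19,-5)=13260 g(19,-3)=11934 g(19,-1)=4862 g(19,1)=4862 g(19,3)=11934 g(19,5)=13260 g(19,7)=9996 g(19,9)=5508 g(19,11)=2244 g(19,13)=663 g(19,15)=135 g(19,17)=17 g(19,19)=1
t=20: g(20,-20)=1 g(20,-18)=18 g(20,-16)=152 g(20,-14)=798 g(20,-12)=2907 g(20,-10)=7752 g(20,-8)=15504 g(20,-6)=23256 g(20,-4)=25194 g(20,-2)=16796 g(20,2)=16796 g(20,4)=25194 g(20,6)=23256 g(20,8)=15504 g(20,10)=7752 g(20,12)=2907 g(20,14)=798 g(20,16)=152 g(20,18)=18 g(20,20)=1
t=21: g(21,-21)=1 g(21,-19)=19 g(21,-17)=170 g(21,-15)=950 g(21,-13)=3705 g(21,-11)=10659 g(21,-9)=23256 g(21,-7)=38760 g(21,-5)=48450 g(21,-3)=41990 g(21,-1)=16796 g(21,1)=16796 g(21,3)=41990 g(21,5)=48450 g(21,7)=38760 g(21,9)=23256 g(21,11)=10659 g(21,13)=3705 g(21,15)=950 g(21,17)=170 g(21,19)=19 g(21,21)=1
Paths never hitting 0: Σ_s g(21,s) = 369512
Paths hitting 0: 2^21 - 369512 = 1727640
P = 1727640/2097152 = 215955/262144

Answer: 215955/262144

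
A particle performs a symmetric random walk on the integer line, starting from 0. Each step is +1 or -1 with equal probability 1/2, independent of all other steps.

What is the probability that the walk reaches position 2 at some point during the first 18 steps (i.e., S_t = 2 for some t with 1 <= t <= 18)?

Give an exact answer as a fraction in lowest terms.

Count via complement. Let g(t,s) = #length-t paths at position s with S_1..S_t all ≠ 2.
g(t,s) = g(t-1,s-1) + g(t-1,s+1) for s ≠ 2; g(t,2) = 0.
t=0: g(0,0)=1
t=1: g(1,-1)=1 g(1,1)=1
t=2: g(2,-2)=1 g(2,0)=2
t=3: g(3,-3)=1 g(3,-1)=3 g(3,1)=2
t=4: g(4,-4)=1 g(4,-2)=4 g(4,0)=5
t=5: g(5,-5)=1 g(5,-3)=5 g(5,-1)=9 g(5,1)=5
t=6: g(6,-6)=1 g(6,-4)=6 g(6,-2)=14 g(6,0)=14
t=7: g(7,-7)=1 g(7,-5)=7 g(7,-3)=20 g(7,-1)=28 g(7,1)=14
t=8: g(8,-8)=1 g(8,-6)=8 g(8,-4)=27 g(8,-2)=48 g(8,0)=42
t=9: g(9,-9)=1 g(9,-7)=9 g(9,-5)=35 g(9,-3)=75 g(9,-1)=90 g(9,1)=42
t=10: g(10,-10)=1 g(10,-8)=10 g(10,-6)=44 g(10,-4)=110 g(10,-2)=165 g(10,0)=132
t=11: g(11,-11)=1 g(11,-9)=11 g(11,-7)=54 g(11,-5)=154 g(11,-3)=275 g(11,-1)=297 g(11,1)=132
t=12: g(12,-12)=1 g(12,-10)=12 g(12,-8)=65 g(12,-6)=208 g(12,-4)=429 g(12,-2)=572 g(12,0)=429
t=13: g(13,-13)=1 g(13,-11)=13 g(13,-9)=77 g(13,-7)=273 g(13,-5)=637 g(13,-3)=1001 g(13,-1)=1001 g(13,1)=429
t=14: g(14,-14)=1 g(14,-12)=14 g(14,-10)=90 g(14,-8)=350 g(14,-6)=910 g(14,-4)=1638 g(14,-2)=2002 g(14,0)=1430
t=15: g(15,-15)=1 g(15,-13)=15 g(15,-11)=104 g(15,-9)=440 g(15,-7)=1260 g(15,-5)=2548 g(15,-3)=3640 g(15,-1)=3432 g(15,1)=1430
t=16: g(16,-16)=1 g(16,-14)=16 g(16,-12)=119 g(16,-10)=544 g(16,-8)=1700 g(16,-6)=3808 g(16,-4)=6188 g(16,-2)=7072 g(16,0)=4862
t=17: g(17,-17)=1 g(17,-15)=17 g(17,-13)=135 g(17,-11)=663 g(17,-9)=2244 g(17,-7)=5508 g(17,-5)=9996 g(17,-3)=13260 g(17,-1)=11934 g(17,1)=4862
t=18: g(18,-18)=1 g(18,-16)=18 g(18,-14)=152 g(18,-12)=798 g(18,-10)=2907 g(18,-8)=7752 g(18,-6)=15504 g(18,-4)=23256 g(18,-2)=25194 g(18,0)=16796
Paths never hitting 2: Σ_s g(18,s) = 92378
Paths hitting 2: 2^18 - 92378 = 169766
P = 169766/262144 = 84883/131072

Answer: 84883/131072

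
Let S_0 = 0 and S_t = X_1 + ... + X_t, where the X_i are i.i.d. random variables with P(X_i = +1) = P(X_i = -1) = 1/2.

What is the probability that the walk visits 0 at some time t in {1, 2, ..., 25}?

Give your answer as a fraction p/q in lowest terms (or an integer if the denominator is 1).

Count via complement. Let g(t,s) = #length-t paths at position s with S_1..S_t all ≠ 0.
g(t,s) = g(t-1,s-1) + g(t-1,s+1) for s ≠ 0; g(t,0) = 0.
t=0: g(0,0)=1
t=1: g(1,-1)=1 g(1,1)=1
t=2: g(2,-2)=1 g(2,2)=1
t=3: g(3,-3)=1 g(3,-1)=1 g(3,1)=1 g(3,3)=1
t=4: g(4,-4)=1 g(4,-2)=2 g(4,2)=2 g(4,4)=1
t=5: g(5,-5)=1 g(5,-3)=3 g(5,-1)=2 g(5,1)=2 g(5,3)=3 g(5,5)=1
t=6: g(6,-6)=1 g(6,-4)=4 g(6,-2)=5 g(6,2)=5 g(6,4)=4 g(6,6)=1
t=7: g(7,-7)=1 g(7,-5)=5 g(7,-3)=9 g(7,-1)=5 g(7,1)=5 g(7,3)=9 g(7,5)=5 g(7,7)=1
t=8: g(8,-8)=1 g(8,-6)=6 g(8,-4)=14 g(8,-2)=14 g(8,2)=14 g(8,4)=14 g(8,6)=6 g(8,8)=1
t=9: g(9,-9)=1 g(9,-7)=7 g(9,-5)=20 g(9,-3)=28 g(9,-1)=14 g(9,1)=14 g(9,3)=28 g(9,5)=20 g(9,7)=7 g(9,9)=1
t=10: g(10,-10)=1 g(10,-8)=8 g(10,-6)=27 g(10,-4)=48 g(10,-2)=42 g(10,2)=42 g(10,4)=48 g(10,6)=27 g(10,8)=8 g(10,10)=1
t=11: g(11,-11)=1 g(11,-9)=9 g(11,-7)=35 g(11,-5)=75 g(11,-3)=90 g(11,-1)=42 g(11,1)=42 g(11,3)=90 g(11,5)=75 g(11,7)=35 g(11,9)=9 g(11,11)=1
t=12: g(12,-12)=1 g(12,-10)=10 g(12,-8)=44 g(12,-6)=110 g(12,-4)=165 g(12,-2)=132 g(12,2)=132 g(12,4)=165 g(12,6)=110 g(12,8)=44 g(12,10)=10 g(12,12)=1
t=13: g(13,-13)=1 g(13,-11)=11 g(13,-9)=54 g(13,-7)=154 g(13,-5)=275 g(13,-3)=297 g(13,-1)=132 g(13,1)=132 g(13,3)=297 g(13,5)=275 g(13,7)=154 g(13,9)=54 g(13,11)=11 g(13,13)=1
t=14: g(14,-14)=1 g(14,-12)=12 g(14,-10)=65 g(14,-8)=208 g(14,-6)=429 g(14,-4)=572 g(14,-2)=429 g(14,2)=429 g(14,4)=572 g(14,6)=429 g(14,8)=208 g(14,10)=65 g(14,12)=12 g(14,14)=1
t=15: g(15,-15)=1 g(15,-13)=13 g(15,-11)=77 g(15,-9)=273 g(15,-7)=637 g(15,-5)=1001 g(15,-3)=1001 g(15,-1)=429 g(15,1)=429 g(15,3)=1001 g(15,5)=1001 g(15,7)=637 g(15,9)=273 g(15,11)=77 g(15,13)=13 g(15,15)=1
t=16: g(16,-16)=1 g(16,-14)=14 g(16,-12)=90 g(16,-10)=350 g(16,-8)=910 g(16,-6)=1638 g(16,-4)=2002 g(16,-2)=1430 g(16,2)=1430 g(16,4)=2002 g(16,6)=1638 g(16,8)=910 g(16,10)=350 g(16,12)=90 g(16,14)=14 g(16,16)=1
t=17: g(17,-17)=1 g(17,-15)=15 g(17,-13)=104 g(17,-11)=440 g(17,-9)=1260 g(17,-7)=2548 g(17,-5)=3640 g(17,-3)=3432 g(17,-1)=1430 g(17,1)=1430 g(17,3)=3432 g(17,5)=3640 g(17,7)=2548 g(17,9)=1260 g(17,11)=440 g(17,13)=104 g(17,15)=15 g(17,17)=1
t=18: g(18,-18)=1 g(18,-16)=16 g(18,-14)=119 g(18,-12)=544 g(18,-10)=1700 g(18,-8)=3808 g(18,-6)=6188 g(18,-4)=7072 g(18,-2)=4862 g(18,2)=4862 g(18,4)=7072 g(18,6)=6188 g(18,8)=3808 g(18,10)=1700 g(18,12)=544 g(18,14)=119 g(18,16)=16 g(18,18)=1
t=19: g(19,-19)=1 g(19,-17)=17 g(19,-15)=135 g(19,-13)=663 g(19,-11)=2244 g(19,-9)=5508 g(19,-7)=9996 g(19,-5)=13260 g(19,-3)=11934 g(19,-1)=4862 g(19,1)=4862 g(19,3)=11934 g(19,5)=13260 g(19,7)=9996 g(19,9)=5508 g(19,11)=2244 g(19,13)=663 g(19,15)=135 g(19,17)=17 g(19,19)=1
t=20: g(20,-20)=1 g(20,-18)=18 g(20,-16)=152 g(20,-14)=798 g(20,-12)=2907 g(20,-10)=7752 g(20,-8)=15504 g(20,-6)=23256 g(20,-4)=25194 g(20,-2)=16796 g(20,2)=16796 g(20,4)=25194 g(20,6)=23256 g(20,8)=15504 g(20,10)=7752 g(20,12)=2907 g(20,14)=798 g(20,16)=152 g(20,18)=18 g(20,20)=1
t=21: g(21,-21)=1 g(21,-19)=19 g(21,-17)=170 g(21,-15)=950 g(21,-13)=3705 g(21,-11)=10659 g(21,-9)=23256 g(21,-7)=38760 g(21,-5)=48450 g(21,-3)=41990 g(21,-1)=16796 g(21,1)=16796 g(21,3)=41990 g(21,5)=48450 g(21,7)=38760 g(21,9)=23256 g(21,11)=10659 g(21,13)=3705 g(21,15)=950 g(21,17)=170 g(21,19)=19 g(21,21)=1
t=22: g(22,-22)=1 g(22,-20)=20 g(22,-18)=189 g(22,-16)=1120 g(22,-14)=4655 g(22,-12)=14364 g(22,-10)=33915 g(22,-8)=62016 g(22,-6)=87210 g(22,-4)=90440 g(22,-2)=58786 g(22,2)=58786 g(22,4)=90440 g(22,6)=87210 g(22,8)=62016 g(22,10)=33915 g(22,12)=14364 g(22,14)=4655 g(22,16)=1120 g(22,18)=189 g(22,20)=20 g(22,22)=1
t=23: g(23,-23)=1 g(23,-21)=21 g(23,-19)=209 g(23,-17)=1309 g(23,-15)=5775 g(23,-13)=19019 g(23,-11)=48279 g(23,-9)=95931 g(23,-7)=149226 g(23,-5)=177650 g(23,-3)=149226 g(23,-1)=58786 g(23,1)=58786 g(23,3)=149226 g(23,5)=177650 g(23,7)=149226 g(23,9)=95931 g(23,11)=48279 g(23,13)=19019 g(23,15)=5775 g(23,17)=1309 g(23,19)=209 g(23,21)=21 g(23,23)=1
t=24: g(24,-24)=1 g(24,-22)=22 g(24,-20)=230 g(24,-18)=1518 g(24,-16)=7084 g(24,-14)=24794 g(24,-12)=67298 g(24,-10)=144210 g(24,-8)=245157 g(24,-6)=326876 g(24,-4)=326876 g(24,-2)=208012 g(24,2)=208012 g(24,4)=326876 g(24,6)=326876 g(24,8)=245157 g(24,10)=144210 g(24,12)=67298 g(24,14)=24794 g(24,16)=7084 g(24,18)=1518 g(24,20)=230 g(24,22)=22 g(24,24)=1
t=25: g(25,-25)=1 g(25,-23)=23 g(25,-21)=252 g(25,-19)=1748 g(25,-17)=8602 g(25,-15)=31878 g(25,-13)=92092 g(25,-11)=211508 g(25,-9)=389367 g(25,-7)=572033 g(25,-5)=653752 g(25,-3)=534888 g(25,-1)=208012 g(25,1)=208012 g(25,3)=534888 g(25,5)=653752 g(25,7)=572033 g(25,9)=389367 g(25,11)=211508 g(25,13)=92092 g(25,15)=31878 g(25,17)=8602 g(25,19)=1748 g(25,21)=252 g(25,23)=23 g(25,25)=1
Paths never hitting 0: Σ_s g(25,s) = 5408312
Paths hitting 0: 2^25 - 5408312 = 28146120
P = 28146120/33554432 = 3518265/4194304

Answer: 3518265/4194304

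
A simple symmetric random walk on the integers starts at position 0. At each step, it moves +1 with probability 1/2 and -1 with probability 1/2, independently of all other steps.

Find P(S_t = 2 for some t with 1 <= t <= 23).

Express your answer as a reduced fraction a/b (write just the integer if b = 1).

Count via complement. Let g(t,s) = #length-t paths at position s with S_1..S_t all ≠ 2.
g(t,s) = g(t-1,s-1) + g(t-1,s+1) for s ≠ 2; g(t,2) = 0.
t=0: g(0,0)=1
t=1: g(1,-1)=1 g(1,1)=1
t=2: g(2,-2)=1 g(2,0)=2
t=3: g(3,-3)=1 g(3,-1)=3 g(3,1)=2
t=4: g(4,-4)=1 g(4,-2)=4 g(4,0)=5
t=5: g(5,-5)=1 g(5,-3)=5 g(5,-1)=9 g(5,1)=5
t=6: g(6,-6)=1 g(6,-4)=6 g(6,-2)=14 g(6,0)=14
t=7: g(7,-7)=1 g(7,-5)=7 g(7,-3)=20 g(7,-1)=28 g(7,1)=14
t=8: g(8,-8)=1 g(8,-6)=8 g(8,-4)=27 g(8,-2)=48 g(8,0)=42
t=9: g(9,-9)=1 g(9,-7)=9 g(9,-5)=35 g(9,-3)=75 g(9,-1)=90 g(9,1)=42
t=10: g(10,-10)=1 g(10,-8)=10 g(10,-6)=44 g(10,-4)=110 g(10,-2)=165 g(10,0)=132
t=11: g(11,-11)=1 g(11,-9)=11 g(11,-7)=54 g(11,-5)=154 g(11,-3)=275 g(11,-1)=297 g(11,1)=132
t=12: g(12,-12)=1 g(12,-10)=12 g(12,-8)=65 g(12,-6)=208 g(12,-4)=429 g(12,-2)=572 g(12,0)=429
t=13: g(13,-13)=1 g(13,-11)=13 g(13,-9)=77 g(13,-7)=273 g(13,-5)=637 g(13,-3)=1001 g(13,-1)=1001 g(13,1)=429
t=14: g(14,-14)=1 g(14,-12)=14 g(14,-10)=90 g(14,-8)=350 g(14,-6)=910 g(14,-4)=1638 g(14,-2)=2002 g(14,0)=1430
t=15: g(15,-15)=1 g(15,-13)=15 g(15,-11)=104 g(15,-9)=440 g(15,-7)=1260 g(15,-5)=2548 g(15,-3)=3640 g(15,-1)=3432 g(15,1)=1430
t=16: g(16,-16)=1 g(16,-14)=16 g(16,-12)=119 g(16,-10)=544 g(16,-8)=1700 g(16,-6)=3808 g(16,-4)=6188 g(16,-2)=7072 g(16,0)=4862
t=17: g(17,-17)=1 g(17,-15)=17 g(17,-13)=135 g(17,-11)=663 g(17,-9)=2244 g(17,-7)=5508 g(17,-5)=9996 g(17,-3)=13260 g(17,-1)=11934 g(17,1)=4862
t=18: g(18,-18)=1 g(18,-16)=18 g(18,-14)=152 g(18,-12)=798 g(18,-10)=2907 g(18,-8)=7752 g(18,-6)=15504 g(18,-4)=23256 g(18,-2)=25194 g(18,0)=16796
t=19: g(19,-19)=1 g(19,-17)=19 g(19,-15)=170 g(19,-13)=950 g(19,-11)=3705 g(19,-9)=10659 g(19,-7)=23256 g(19,-5)=38760 g(19,-3)=48450 g(19,-1)=41990 g(19,1)=16796
t=20: g(20,-20)=1 g(20,-18)=20 g(20,-16)=189 g(20,-14)=1120 g(20,-12)=4655 g(20,-10)=14364 g(20,-8)=33915 g(20,-6)=62016 g(20,-4)=87210 g(20,-2)=90440 g(20,0)=58786
t=21: g(21,-21)=1 g(21,-19)=21 g(21,-17)=209 g(21,-15)=1309 g(21,-13)=5775 g(21,-11)=19019 g(21,-9)=48279 g(21,-7)=95931 g(21,-5)=149226 g(21,-3)=177650 g(21,-1)=149226 g(21,1)=58786
t=22: g(22,-22)=1 g(22,-20)=22 g(22,-18)=230 g(22,-16)=1518 g(22,-14)=7084 g(22,-12)=24794 g(22,-10)=67298 g(22,-8)=144210 g(22,-6)=245157 g(22,-4)=326876 g(22,-2)=326876 g(22,0)=208012
t=23: g(23,-23)=1 g(23,-21)=23 g(23,-19)=252 g(23,-17)=1748 g(23,-15)=8602 g(23,-13)=31878 g(23,-11)=92092 g(23,-9)=211508 g(23,-7)=389367 g(23,-5)=572033 g(23,-3)=653752 g(23,-1)=534888 g(23,1)=208012
Paths never hitting 2: Σ_s g(23,s) = 2704156
Paths hitting 2: 2^23 - 2704156 = 5684452
P = 5684452/8388608 = 1421113/2097152

Answer: 1421113/2097152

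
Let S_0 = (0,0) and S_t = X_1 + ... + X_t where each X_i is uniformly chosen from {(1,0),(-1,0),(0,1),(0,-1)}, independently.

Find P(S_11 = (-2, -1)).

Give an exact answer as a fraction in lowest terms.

Let h be the number of horizontal steps (so 11-h are vertical). To end at (-2,-1) need (h-2)/2 right-steps and ((11-h)-1)/2 up-steps.
Sum over h with 2 ≤ h ≤ 10, h ≡ 0 (mod 2), 11-h ≡ 1 (mod 2):
h=2: C(11,2)·C(2,0)·C(9,4) = 55·1·126 = 6930
h=4: C(11,4)·C(4,1)·C(7,3) = 330·4·35 = 46200
h=6: C(11,6)·C(6,2)·C(5,2) = 462·15·10 = 69300
h=8: C(11,8)·C(8,3)·C(3,1) = 165·56·3 = 27720
h=10: C(11,10)·C(10,4)·C(1,0) = 11·210·1 = 2310
Total favorable: 152460
Total paths: 4^11 = 4194304
P = 152460/4194304 = 38115/1048576

Answer: 38115/1048576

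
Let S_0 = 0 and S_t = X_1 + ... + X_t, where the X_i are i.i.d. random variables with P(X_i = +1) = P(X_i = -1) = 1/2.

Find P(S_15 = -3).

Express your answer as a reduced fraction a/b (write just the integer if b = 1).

To reach position -3 after 15 steps: need 6 steps of +1 and 9 of -1.
Favorable paths: C(15,6) = 5005
Total paths: 2^15 = 32768
P = 5005/32768 = 5005/32768

Answer: 5005/32768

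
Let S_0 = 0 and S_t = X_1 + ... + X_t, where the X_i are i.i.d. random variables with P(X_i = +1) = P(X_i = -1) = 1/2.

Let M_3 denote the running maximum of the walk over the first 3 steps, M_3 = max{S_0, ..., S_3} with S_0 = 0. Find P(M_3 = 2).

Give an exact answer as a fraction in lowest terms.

Answer: 1/8

Derivation:
Let M_3 = max(S_0,...,S_3). Use the reflection principle: for j ≥ 1, #{paths with M_3 ≥ j} = #{S_3 ≥ j} + #{S_3 ≥ j+1}.
By reflection, #{M_3 ≥ 2} = #{S_3 ≥ 2} + #{S_3 ≥ 3} = 1 + 1 = 2.
#{M_3 ≥ 3} = #{S_3 ≥ 3} + #{S_3 ≥ 4} = 1 + 0 = 1.
#{M_3 = 2} = 2 - 1 = 1.
P(M_3 = 2) = 1/8 = 1/8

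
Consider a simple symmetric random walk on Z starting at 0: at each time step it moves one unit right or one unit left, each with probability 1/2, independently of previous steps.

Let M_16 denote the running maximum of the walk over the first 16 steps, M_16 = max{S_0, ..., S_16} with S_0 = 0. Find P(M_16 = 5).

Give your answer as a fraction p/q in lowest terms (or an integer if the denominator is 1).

Answer: 273/4096

Derivation:
Let M_16 = max(S_0,...,S_16). Use the reflection principle: for j ≥ 1, #{paths with M_16 ≥ j} = #{S_16 ≥ j} + #{S_16 ≥ j+1}.
By reflection, #{M_16 ≥ 5} = #{S_16 ≥ 5} + #{S_16 ≥ 6} = 6885 + 6885 = 13770.
#{M_16 ≥ 6} = #{S_16 ≥ 6} + #{S_16 ≥ 7} = 6885 + 2517 = 9402.
#{M_16 = 5} = 13770 - 9402 = 4368.
P(M_16 = 5) = 4368/65536 = 273/4096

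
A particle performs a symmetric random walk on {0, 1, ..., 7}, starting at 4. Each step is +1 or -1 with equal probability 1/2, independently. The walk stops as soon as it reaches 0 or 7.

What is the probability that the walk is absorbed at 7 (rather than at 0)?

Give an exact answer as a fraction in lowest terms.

Answer: 4/7

Derivation:
Symmetric walk (p = 1/2): the harmonic-function argument gives P(hit 7 before 0 | start at 4) = a/N.
P = 4/7 = 4/7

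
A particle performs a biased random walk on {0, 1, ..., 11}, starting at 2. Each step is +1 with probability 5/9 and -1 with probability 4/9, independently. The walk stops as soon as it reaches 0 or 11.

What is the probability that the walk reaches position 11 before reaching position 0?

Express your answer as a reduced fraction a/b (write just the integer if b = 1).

Biased walk: p = 5/9, q = 4/9, r = q/p = 4/5
Gambler's ruin: P(hit 11 before 0 | start at 2) = (1 - r^a)/(1 - r^N)
r^2 = 16/25; r^11 = 4194304/48828125
P = (1 - 16/25) / (1 - 4194304/48828125) = 9/25 / 44633821/48828125 = 17578125/44633821

Answer: 17578125/44633821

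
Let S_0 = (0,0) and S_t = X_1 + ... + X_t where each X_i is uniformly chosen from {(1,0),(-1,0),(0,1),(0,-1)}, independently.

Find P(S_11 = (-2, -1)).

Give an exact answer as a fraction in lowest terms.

Let h be the number of horizontal steps (so 11-h are vertical). To end at (-2,-1) need (h-2)/2 right-steps and ((11-h)-1)/2 up-steps.
Sum over h with 2 ≤ h ≤ 10, h ≡ 0 (mod 2), 11-h ≡ 1 (mod 2):
h=2: C(11,2)·C(2,0)·C(9,4) = 55·1·126 = 6930
h=4: C(11,4)·C(4,1)·C(7,3) = 330·4·35 = 46200
h=6: C(11,6)·C(6,2)·C(5,2) = 462·15·10 = 69300
h=8: C(11,8)·C(8,3)·C(3,1) = 165·56·3 = 27720
h=10: C(11,10)·C(10,4)·C(1,0) = 11·210·1 = 2310
Total favorable: 152460
Total paths: 4^11 = 4194304
P = 152460/4194304 = 38115/1048576

Answer: 38115/1048576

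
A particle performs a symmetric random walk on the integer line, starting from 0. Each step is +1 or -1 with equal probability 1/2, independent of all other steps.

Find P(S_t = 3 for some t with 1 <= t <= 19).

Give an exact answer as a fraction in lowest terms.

Count via complement. Let g(t,s) = #length-t paths at position s with S_1..S_t all ≠ 3.
g(t,s) = g(t-1,s-1) + g(t-1,s+1) for s ≠ 3; g(t,3) = 0.
t=0: g(0,0)=1
t=1: g(1,-1)=1 g(1,1)=1
t=2: g(2,-2)=1 g(2,0)=2 g(2,2)=1
t=3: g(3,-3)=1 g(3,-1)=3 g(3,1)=3
t=4: g(4,-4)=1 g(4,-2)=4 g(4,0)=6 g(4,2)=3
t=5: g(5,-5)=1 g(5,-3)=5 g(5,-1)=10 g(5,1)=9
t=6: g(6,-6)=1 g(6,-4)=6 g(6,-2)=15 g(6,0)=19 g(6,2)=9
t=7: g(7,-7)=1 g(7,-5)=7 g(7,-3)=21 g(7,-1)=34 g(7,1)=28
t=8: g(8,-8)=1 g(8,-6)=8 g(8,-4)=28 g(8,-2)=55 g(8,0)=62 g(8,2)=28
t=9: g(9,-9)=1 g(9,-7)=9 g(9,-5)=36 g(9,-3)=83 g(9,-1)=117 g(9,1)=90
t=10: g(10,-10)=1 g(10,-8)=10 g(10,-6)=45 g(10,-4)=119 g(10,-2)=200 g(10,0)=207 g(10,2)=90
t=11: g(11,-11)=1 g(11,-9)=11 g(11,-7)=55 g(11,-5)=164 g(11,-3)=319 g(11,-1)=407 g(11,1)=297
t=12: g(12,-12)=1 g(12,-10)=12 g(12,-8)=66 g(12,-6)=219 g(12,-4)=483 g(12,-2)=726 g(12,0)=704 g(12,2)=297
t=13: g(13,-13)=1 g(13,-11)=13 g(13,-9)=78 g(13,-7)=285 g(13,-5)=702 g(13,-3)=1209 g(13,-1)=1430 g(13,1)=1001
t=14: g(14,-14)=1 g(14,-12)=14 g(14,-10)=91 g(14,-8)=363 g(14,-6)=987 g(14,-4)=1911 g(14,-2)=2639 g(14,0)=2431 g(14,2)=1001
t=15: g(15,-15)=1 g(15,-13)=15 g(15,-11)=105 g(15,-9)=454 g(15,-7)=1350 g(15,-5)=2898 g(15,-3)=4550 g(15,-1)=5070 g(15,1)=3432
t=16: g(16,-16)=1 g(16,-14)=16 g(16,-12)=120 g(16,-10)=559 g(16,-8)=1804 g(16,-6)=4248 g(16,-4)=7448 g(16,-2)=9620 g(16,0)=8502 g(16,2)=3432
t=17: g(17,-17)=1 g(17,-15)=17 g(17,-13)=136 g(17,-11)=679 g(17,-9)=2363 g(17,-7)=6052 g(17,-5)=11696 g(17,-3)=17068 g(17,-1)=18122 g(17,1)=11934
t=18: g(18,-18)=1 g(18,-16)=18 g(18,-14)=153 g(18,-12)=815 g(18,-10)=3042 g(18,-8)=8415 g(18,-6)=17748 g(18,-4)=28764 g(18,-2)=35190 g(18,0)=30056 g(18,2)=11934
t=19: g(19,-19)=1 g(19,-17)=19 g(19,-15)=171 g(19,-13)=968 g(19,-11)=3857 g(19,-9)=11457 g(19,-7)=26163 g(19,-5)=46512 g(19,-3)=63954 g(19,-1)=65246 g(19,1)=41990
Paths never hitting 3: Σ_s g(19,s) = 260338
Paths hitting 3: 2^19 - 260338 = 263950
P = 263950/524288 = 131975/262144

Answer: 131975/262144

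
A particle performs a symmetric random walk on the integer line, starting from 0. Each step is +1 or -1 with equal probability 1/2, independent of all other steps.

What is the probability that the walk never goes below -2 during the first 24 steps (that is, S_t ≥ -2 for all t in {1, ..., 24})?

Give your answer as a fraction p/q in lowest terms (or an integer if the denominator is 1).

Let f(t,s) = #length-t paths at position s with S_1..S_t all ≥ -2.
f(t,s) = f(t-1,s-1) + f(t-1,s+1) for s ≥ -2; f(t,s) = 0 for s < -2.
t=0: f(0,0)=1
t=1: f(1,-1)=1 f(1,1)=1
t=2: f(2,-2)=1 f(2,0)=2 f(2,2)=1
t=3: f(3,-1)=3 f(3,1)=3 f(3,3)=1
t=4: f(4,-2)=3 f(4,0)=6 f(4,2)=4 f(4,4)=1
t=5: f(5,-1)=9 f(5,1)=10 f(5,3)=5 f(5,5)=1
t=6: f(6,-2)=9 f(6,0)=19 f(6,2)=15 f(6,4)=6 f(6,6)=1
t=7: f(7,-1)=28 f(7,1)=34 f(7,3)=21 f(7,5)=7 f(7,7)=1
t=8: f(8,-2)=28 f(8,0)=62 f(8,2)=55 f(8,4)=28 f(8,6)=8 f(8,8)=1
t=9: f(9,-1)=90 f(9,1)=117 f(9,3)=83 f(9,5)=36 f(9,7)=9 f(9,9)=1
t=10: f(10,-2)=90 f(10,0)=207 f(10,2)=200 f(10,4)=119 f(10,6)=45 f(10,8)=10 f(10,10)=1
t=11: f(11,-1)=297 f(11,1)=407 f(11,3)=319 f(11,5)=164 f(11,7)=55 f(11,9)=11 f(11,11)=1
t=12: f(12,-2)=297 f(12,0)=704 f(12,2)=726 f(12,4)=483 f(12,6)=219 f(12,8)=66 f(12,10)=12 f(12,12)=1
t=13: f(13,-1)=1001 f(13,1)=1430 f(13,3)=1209 f(13,5)=702 f(13,7)=285 f(13,9)=78 f(13,11)=13 f(13,13)=1
t=14: f(14,-2)=1001 f(14,0)=2431 f(14,2)=2639 f(14,4)=1911 f(14,6)=987 f(14,8)=363 f(14,10)=91 f(14,12)=14 f(14,14)=1
t=15: f(15,-1)=3432 f(15,1)=5070 f(15,3)=4550 f(15,5)=2898 f(15,7)=1350 f(15,9)=454 f(15,11)=105 f(15,13)=15 f(15,15)=1
t=16: f(16,-2)=3432 f(16,0)=8502 f(16,2)=9620 f(16,4)=7448 f(16,6)=4248 f(16,8)=1804 f(16,10)=559 f(16,12)=120 f(16,14)=16 f(16,16)=1
t=17: f(17,-1)=11934 f(17,1)=18122 f(17,3)=17068 f(17,5)=11696 f(17,7)=6052 f(17,9)=2363 f(17,11)=679 f(17,13)=136 f(17,15)=17 f(17,17)=1
t=18: f(18,-2)=11934 f(18,0)=30056 f(18,2)=35190 f(18,4)=28764 f(18,6)=17748 f(18,8)=8415 f(18,10)=3042 f(18,12)=815 f(18,14)=153 f(18,16)=18 f(18,18)=1
t=19: f(19,-1)=41990 f(19,1)=65246 f(19,3)=63954 f(19,5)=46512 f(19,7)=26163 f(19,9)=11457 f(19,11)=3857 f(19,13)=968 f(19,15)=171 f(19,17)=19 f(19,19)=1
t=20: f(20,-2)=41990 f(20,0)=107236 f(20,2)=129200 f(20,4)=110466 f(20,6)=72675 f(20,8)=37620 f(20,10)=15314 f(20,12)=4825 f(20,14)=1139 f(20,16)=190 f(20,18)=20 f(20,20)=1
t=21: f(21,-1)=149226 f(21,1)=236436 f(21,3)=239666 f(21,5)=183141 f(21,7)=110295 f(21,9)=52934 f(21,11)=20139 f(21,13)=5964 f(21,15)=1329 f(21,17)=210 f(21,19)=21 f(21,21)=1
t=22: f(22,-2)=149226 f(22,0)=385662 f(22,2)=476102 f(22,4)=422807 f(22,6)=293436 f(22,8)=163229 f(22,10)=73073 f(22,12)=26103 f(22,14)=7293 f(22,16)=1539 f(22,18)=231 f(22,20)=22 f(22,22)=1
t=23: f(23,-1)=534888 f(23,1)=861764 f(23,3)=898909 f(23,5)=716243 f(23,7)=456665 f(23,9)=236302 f(23,11)=99176 f(23,13)=33396 f(23,15)=8832 f(23,17)=1770 f(23,19)=253 f(23,21)=23 f(23,23)=1
t=24: f(24,-2)=534888 f(24,0)=1396652 f(24,2)=1760673 f(24,4)=1615152 f(24,6)=1172908 f(24,8)=692967 f(24,10)=335478 f(24,12)=132572 f(24,14)=42228 f(24,16)=10602 f(24,18)=2023 f(24,20)=276 f(24,22)=24 f(24,24)=1
Σ_s f(24,s) = 7696444
P = 7696444/16777216 = 1924111/4194304

Answer: 1924111/4194304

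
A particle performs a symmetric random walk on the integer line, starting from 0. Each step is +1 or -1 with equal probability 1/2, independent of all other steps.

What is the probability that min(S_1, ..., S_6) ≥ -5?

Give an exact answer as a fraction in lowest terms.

Let f(t,s) = #length-t paths at position s with S_1..S_t all ≥ -5.
f(t,s) = f(t-1,s-1) + f(t-1,s+1) for s ≥ -5; f(t,s) = 0 for s < -5.
t=0: f(0,0)=1
t=1: f(1,-1)=1 f(1,1)=1
t=2: f(2,-2)=1 f(2,0)=2 f(2,2)=1
t=3: f(3,-3)=1 f(3,-1)=3 f(3,1)=3 f(3,3)=1
t=4: f(4,-4)=1 f(4,-2)=4 f(4,0)=6 f(4,2)=4 f(4,4)=1
t=5: f(5,-5)=1 f(5,-3)=5 f(5,-1)=10 f(5,1)=10 f(5,3)=5 f(5,5)=1
t=6: f(6,-4)=6 f(6,-2)=15 f(6,0)=20 f(6,2)=15 f(6,4)=6 f(6,6)=1
Σ_s f(6,s) = 63
P = 63/64 = 63/64

Answer: 63/64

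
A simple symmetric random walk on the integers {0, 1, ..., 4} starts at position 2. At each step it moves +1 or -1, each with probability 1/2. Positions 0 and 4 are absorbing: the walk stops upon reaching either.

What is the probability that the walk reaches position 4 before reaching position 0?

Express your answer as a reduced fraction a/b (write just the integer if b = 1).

Answer: 1/2

Derivation:
Symmetric walk (p = 1/2): the harmonic-function argument gives P(hit 4 before 0 | start at 2) = a/N.
P = 2/4 = 1/2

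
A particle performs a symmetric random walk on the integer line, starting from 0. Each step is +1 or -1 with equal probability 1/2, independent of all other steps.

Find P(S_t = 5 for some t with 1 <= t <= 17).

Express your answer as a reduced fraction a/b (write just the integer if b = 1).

Answer: 7795/32768

Derivation:
Count via complement. Let g(t,s) = #length-t paths at position s with S_1..S_t all ≠ 5.
g(t,s) = g(t-1,s-1) + g(t-1,s+1) for s ≠ 5; g(t,5) = 0.
t=0: g(0,0)=1
t=1: g(1,-1)=1 g(1,1)=1
t=2: g(2,-2)=1 g(2,0)=2 g(2,2)=1
t=3: g(3,-3)=1 g(3,-1)=3 g(3,1)=3 g(3,3)=1
t=4: g(4,-4)=1 g(4,-2)=4 g(4,0)=6 g(4,2)=4 g(4,4)=1
t=5: g(5,-5)=1 g(5,-3)=5 g(5,-1)=10 g(5,1)=10 g(5,3)=5
t=6: g(6,-6)=1 g(6,-4)=6 g(6,-2)=15 g(6,0)=20 g(6,2)=15 g(6,4)=5
t=7: g(7,-7)=1 g(7,-5)=7 g(7,-3)=21 g(7,-1)=35 g(7,1)=35 g(7,3)=20
t=8: g(8,-8)=1 g(8,-6)=8 g(8,-4)=28 g(8,-2)=56 g(8,0)=70 g(8,2)=55 g(8,4)=20
t=9: g(9,-9)=1 g(9,-7)=9 g(9,-5)=36 g(9,-3)=84 g(9,-1)=126 g(9,1)=125 g(9,3)=75
t=10: g(10,-10)=1 g(10,-8)=10 g(10,-6)=45 g(10,-4)=120 g(10,-2)=210 g(10,0)=251 g(10,2)=200 g(10,4)=75
t=11: g(11,-11)=1 g(11,-9)=11 g(11,-7)=55 g(11,-5)=165 g(11,-3)=330 g(11,-1)=461 g(11,1)=451 g(11,3)=275
t=12: g(12,-12)=1 g(12,-10)=12 g(12,-8)=66 g(12,-6)=220 g(12,-4)=495 g(12,-2)=791 g(12,0)=912 g(12,2)=726 g(12,4)=275
t=13: g(13,-13)=1 g(13,-11)=13 g(13,-9)=78 g(13,-7)=286 g(13,-5)=715 g(13,-3)=1286 g(13,-1)=1703 g(13,1)=1638 g(13,3)=1001
t=14: g(14,-14)=1 g(14,-12)=14 g(14,-10)=91 g(14,-8)=364 g(14,-6)=1001 g(14,-4)=2001 g(14,-2)=2989 g(14,0)=3341 g(14,2)=2639 g(14,4)=1001
t=15: g(15,-15)=1 g(15,-13)=15 g(15,-11)=105 g(15,-9)=455 g(15,-7)=1365 g(15,-5)=3002 g(15,-3)=4990 g(15,-1)=6330 g(15,1)=5980 g(15,3)=3640
t=16: g(16,-16)=1 g(16,-14)=16 g(16,-12)=120 g(16,-10)=560 g(16,-8)=1820 g(16,-6)=4367 g(16,-4)=7992 g(16,-2)=11320 g(16,0)=12310 g(16,2)=9620 g(16,4)=3640
t=17: g(17,-17)=1 g(17,-15)=17 g(17,-13)=136 g(17,-11)=680 g(17,-9)=2380 g(17,-7)=6187 g(17,-5)=12359 g(17,-3)=19312 g(17,-1)=23630 g(17,1)=21930 g(17,3)=13260
Paths never hitting 5: Σ_s g(17,s) = 99892
Paths hitting 5: 2^17 - 99892 = 31180
P = 31180/131072 = 7795/32768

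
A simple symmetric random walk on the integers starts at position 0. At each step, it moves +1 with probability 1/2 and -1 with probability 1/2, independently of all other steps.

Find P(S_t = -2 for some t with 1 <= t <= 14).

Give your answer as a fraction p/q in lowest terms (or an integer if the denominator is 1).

Answer: 9949/16384

Derivation:
Count via complement. Let g(t,s) = #length-t paths at position s with S_1..S_t all ≠ -2.
g(t,s) = g(t-1,s-1) + g(t-1,s+1) for s ≠ -2; g(t,-2) = 0.
t=0: g(0,0)=1
t=1: g(1,-1)=1 g(1,1)=1
t=2: g(2,0)=2 g(2,2)=1
t=3: g(3,-1)=2 g(3,1)=3 g(3,3)=1
t=4: g(4,0)=5 g(4,2)=4 g(4,4)=1
t=5: g(5,-1)=5 g(5,1)=9 g(5,3)=5 g(5,5)=1
t=6: g(6,0)=14 g(6,2)=14 g(6,4)=6 g(6,6)=1
t=7: g(7,-1)=14 g(7,1)=28 g(7,3)=20 g(7,5)=7 g(7,7)=1
t=8: g(8,0)=42 g(8,2)=48 g(8,4)=27 g(8,6)=8 g(8,8)=1
t=9: g(9,-1)=42 g(9,1)=90 g(9,3)=75 g(9,5)=35 g(9,7)=9 g(9,9)=1
t=10: g(10,0)=132 g(10,2)=165 g(10,4)=110 g(10,6)=44 g(10,8)=10 g(10,10)=1
t=11: g(11,-1)=132 g(11,1)=297 g(11,3)=275 g(11,5)=154 g(11,7)=54 g(11,9)=11 g(11,11)=1
t=12: g(12,0)=429 g(12,2)=572 g(12,4)=429 g(12,6)=208 g(12,8)=65 g(12,10)=12 g(12,12)=1
t=13: g(13,-1)=429 g(13,1)=1001 g(13,3)=1001 g(13,5)=637 g(13,7)=273 g(13,9)=77 g(13,11)=13 g(13,13)=1
t=14: g(14,0)=1430 g(14,2)=2002 g(14,4)=1638 g(14,6)=910 g(14,8)=350 g(14,10)=90 g(14,12)=14 g(14,14)=1
Paths never hitting -2: Σ_s g(14,s) = 6435
Paths hitting -2: 2^14 - 6435 = 9949
P = 9949/16384 = 9949/16384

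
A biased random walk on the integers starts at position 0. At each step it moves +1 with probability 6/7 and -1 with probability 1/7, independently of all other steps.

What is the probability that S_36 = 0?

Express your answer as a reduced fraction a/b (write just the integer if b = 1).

Answer: 131667192546858919526400/378818692265664781682717625943

Derivation:
To be at 0 after 36 steps: need exactly 18 steps of +1 and 18 of -1.
Number of such sequences: C(36,18) = 9075135300
Each has probability (6/7)^18 · (1/7)^18 = 101559956668416/2651730845859653471779023381601
P = 9075135300 · 101559956668416/2651730845859653471779023381601 = 131667192546858919526400/378818692265664781682717625943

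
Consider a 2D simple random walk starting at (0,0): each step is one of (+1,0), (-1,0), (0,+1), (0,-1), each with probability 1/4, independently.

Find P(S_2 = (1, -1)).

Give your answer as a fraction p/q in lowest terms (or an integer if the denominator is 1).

Answer: 1/8

Derivation:
Let h be the number of horizontal steps (so 2-h are vertical). To end at (1,-1) need (h+1)/2 right-steps and ((2-h)-1)/2 up-steps.
Sum over h with 1 ≤ h ≤ 1, h ≡ 1 (mod 2), 2-h ≡ 1 (mod 2):
h=1: C(2,1)·C(1,1)·C(1,0) = 2·1·1 = 2
Total favorable: 2
Total paths: 4^2 = 16
P = 2/16 = 1/8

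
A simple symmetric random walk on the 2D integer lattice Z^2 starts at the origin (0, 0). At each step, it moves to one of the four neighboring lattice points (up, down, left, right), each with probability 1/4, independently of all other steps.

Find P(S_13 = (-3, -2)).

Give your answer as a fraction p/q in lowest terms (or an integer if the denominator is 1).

Answer: 306735/16777216

Derivation:
Let h be the number of horizontal steps (so 13-h are vertical). To end at (-3,-2) need (h-3)/2 right-steps and ((13-h)-2)/2 up-steps.
Sum over h with 3 ≤ h ≤ 11, h ≡ 1 (mod 2), 13-h ≡ 0 (mod 2):
h=3: C(13,3)·C(3,0)·C(10,4) = 286·1·210 = 60060
h=5: C(13,5)·C(5,1)·C(8,3) = 1287·5·56 = 360360
h=7: C(13,7)·C(7,2)·C(6,2) = 1716·21·15 = 540540
h=9: C(13,9)·C(9,3)·C(4,1) = 715·84·4 = 240240
h=11: C(13,11)·C(11,4)·C(2,0) = 78·330·1 = 25740
Total favorable: 1226940
Total paths: 4^13 = 67108864
P = 1226940/67108864 = 306735/16777216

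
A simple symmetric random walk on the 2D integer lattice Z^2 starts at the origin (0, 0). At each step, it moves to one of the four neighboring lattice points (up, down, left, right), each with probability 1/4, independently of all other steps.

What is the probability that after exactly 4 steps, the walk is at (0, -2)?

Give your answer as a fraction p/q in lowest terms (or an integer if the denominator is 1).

Answer: 1/16

Derivation:
Let h be the number of horizontal steps (so 4-h are vertical). To end at (0,-2) need (h+0)/2 right-steps and ((4-h)-2)/2 up-steps.
Sum over h with 0 ≤ h ≤ 2, h ≡ 0 (mod 2), 4-h ≡ 0 (mod 2):
h=0: C(4,0)·C(0,0)·C(4,1) = 1·1·4 = 4
h=2: C(4,2)·C(2,1)·C(2,0) = 6·2·1 = 12
Total favorable: 16
Total paths: 4^4 = 256
P = 16/256 = 1/16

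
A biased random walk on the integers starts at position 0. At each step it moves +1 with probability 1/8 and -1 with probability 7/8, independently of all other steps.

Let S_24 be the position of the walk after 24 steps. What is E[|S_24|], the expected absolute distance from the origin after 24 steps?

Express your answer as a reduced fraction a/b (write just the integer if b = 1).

Answer: 2656331924173813206957/147573952589676412928

Derivation:
S_24 takes values m ≡ 0 (mod 2) with |m| ≤ 24; P(S_24=m) = C(24,(24+m)/2) · (1/8)^((24+m)/2) · (7/8)^((24-m)/2).
Distribution: P(S=-24)=191581231380566414401/4722366482869645213696, P(S=-22)=82106242020242749029/590295810358705651712, P(S=-20)=269777652352226175381/1180591620717411303424, P(S=-18)=141312103613070853771/590295810358705651712, P(S=-16)=423936310839212561313/2361183241434822606848, P(S=-14)=60562330119887508759/590295810358705651712, P(S=-12)=54794489156088698401/1180591620717411303424, P(S=-10)=10064293926628536441/590295810358705651712, P(S=-8)=24441856678955017071/4722366482869645213696, P(S=-6)=387965979031032017/295147905179352825856, P(S=-4)=166271133870442293/590295810358705651712, P(S=-2)=15115557624585663/295147905179352825856, P(S=0)=9357249958076839/1180591620717411303424, P(S=2)=308480767848687/295147905179352825856, P(S=4)=69250784619093/590295810358705651712, P(S=6)=3297656410433/295147905179352825856, P(S=8)=4239843956271/4722366482869645213696, P(S=10)=35628940809/590295810358705651712, P(S=12)=3958771201/1180591620717411303424, P(S=14)=89295591/590295810358705651712, P(S=16)=12756513/2361183241434822606848, P(S=18)=86779/590295810358705651712, P(S=20)=3381/1180591620717411303424, P(S=22)=21/590295810358705651712, P(S=24)=1/4722366482869645213696
E[|S_24|] = Σ_m |m|·P(S_24=m) = 2656331924173813206957/147573952589676412928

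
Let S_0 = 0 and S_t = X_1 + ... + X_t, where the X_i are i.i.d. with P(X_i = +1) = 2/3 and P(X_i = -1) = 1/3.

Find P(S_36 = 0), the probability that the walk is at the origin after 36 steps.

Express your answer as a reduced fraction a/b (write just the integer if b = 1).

Answer: 792997422694400/50031545098999707

Derivation:
To be at 0 after 36 steps: need exactly 18 steps of +1 and 18 of -1.
Number of such sequences: C(36,18) = 9075135300
Each has probability (2/3)^18 · (1/3)^18 = 262144/150094635296999121
P = 9075135300 · 262144/150094635296999121 = 792997422694400/50031545098999707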